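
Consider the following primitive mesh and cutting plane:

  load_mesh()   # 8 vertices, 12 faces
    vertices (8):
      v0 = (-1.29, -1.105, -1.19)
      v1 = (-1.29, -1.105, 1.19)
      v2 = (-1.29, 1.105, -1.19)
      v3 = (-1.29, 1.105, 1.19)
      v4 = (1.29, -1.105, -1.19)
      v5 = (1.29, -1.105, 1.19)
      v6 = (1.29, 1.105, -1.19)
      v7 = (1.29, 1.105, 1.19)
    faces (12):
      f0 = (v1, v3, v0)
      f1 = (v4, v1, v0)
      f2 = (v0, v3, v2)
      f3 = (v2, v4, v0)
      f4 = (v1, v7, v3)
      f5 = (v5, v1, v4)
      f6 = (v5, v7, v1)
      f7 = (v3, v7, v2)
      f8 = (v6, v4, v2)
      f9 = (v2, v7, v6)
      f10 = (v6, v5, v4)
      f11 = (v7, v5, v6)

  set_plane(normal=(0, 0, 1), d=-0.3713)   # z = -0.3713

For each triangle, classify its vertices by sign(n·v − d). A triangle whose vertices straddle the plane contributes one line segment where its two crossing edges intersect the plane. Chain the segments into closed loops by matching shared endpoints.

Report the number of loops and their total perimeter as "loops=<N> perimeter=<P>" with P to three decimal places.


loops=1 perimeter=9.580

Straddling triangles (8 of 12):
  (v1,v3,v0) [++-] → (-1.29, -0.344779, -0.3713)–(-1.29, -1.105, -0.3713)  len=0.7602
  (v4,v1,v0) [-+-] → (0.402502, -1.105, -0.3713)–(-1.29, -1.105, -0.3713)  len=1.6925
  (v0,v3,v2) [-+-] → (-1.29, -0.344779, -0.3713)–(-1.29, 1.105, -0.3713)  len=1.4498
  (v5,v1,v4) [++-] → (0.402502, -1.105, -0.3713)–(1.29, -1.105, -0.3713)  len=0.8875
  (v3,v7,v2) [++-] → (-0.402502, 1.105, -0.3713)–(-1.29, 1.105, -0.3713)  len=0.8875
  (v2,v7,v6) [-+-] → (-0.402502, 1.105, -0.3713)–(1.29, 1.105, -0.3713)  len=1.6925
  (v6,v5,v4) [-+-] → (1.29, 0.344779, -0.3713)–(1.29, -1.105, -0.3713)  len=1.4498
  (v7,v5,v6) [++-] → (1.29, 0.344779, -0.3713)–(1.29, 1.105, -0.3713)  len=0.7602

Chained into 1 loop(s):
  loop 1: 8 segments, perimeter = 9.5800
Total perimeter = 9.580


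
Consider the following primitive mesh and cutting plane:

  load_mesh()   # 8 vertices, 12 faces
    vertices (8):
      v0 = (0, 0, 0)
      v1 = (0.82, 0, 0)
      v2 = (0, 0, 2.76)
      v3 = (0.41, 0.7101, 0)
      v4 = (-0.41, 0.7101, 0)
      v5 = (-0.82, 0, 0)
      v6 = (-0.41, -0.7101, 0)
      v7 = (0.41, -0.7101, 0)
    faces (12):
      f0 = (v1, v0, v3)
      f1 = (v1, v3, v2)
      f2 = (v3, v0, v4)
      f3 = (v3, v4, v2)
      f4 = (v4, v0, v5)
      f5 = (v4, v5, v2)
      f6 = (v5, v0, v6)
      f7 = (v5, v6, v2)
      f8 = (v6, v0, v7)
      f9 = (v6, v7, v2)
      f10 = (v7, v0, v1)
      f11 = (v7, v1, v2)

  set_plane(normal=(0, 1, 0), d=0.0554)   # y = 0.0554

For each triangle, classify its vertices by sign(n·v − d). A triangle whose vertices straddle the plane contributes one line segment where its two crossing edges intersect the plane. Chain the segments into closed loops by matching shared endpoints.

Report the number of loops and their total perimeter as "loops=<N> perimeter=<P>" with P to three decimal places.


Straddling triangles (6 of 12):
  (v1,v0,v3) [--+] → (0.031987, 0.0554, 0)–(0.788013, 0.0554, 0)  len=0.7560
  (v1,v3,v2) [-+-] → (0.788013, 0.0554, 0)–(0.031987, 0.0554, 2.54467)  len=2.6546
  (v3,v0,v4) [+-+] → (0.031987, 0.0554, 0)–(-0.031987, 0.0554, 0)  len=0.0640
  (v3,v4,v2) [++-] → (-0.031987, 0.0554, 2.54467)–(0.031987, 0.0554, 2.54467)  len=0.0640
  (v4,v0,v5) [+--] → (-0.031987, 0.0554, 0)–(-0.788013, 0.0554, 0)  len=0.7560
  (v4,v5,v2) [+--] → (-0.788013, 0.0554, 0)–(-0.031987, 0.0554, 2.54467)  len=2.6546

Chained into 1 loop(s):
  loop 1: 6 segments, perimeter = 6.9492
Total perimeter = 6.949

loops=1 perimeter=6.949


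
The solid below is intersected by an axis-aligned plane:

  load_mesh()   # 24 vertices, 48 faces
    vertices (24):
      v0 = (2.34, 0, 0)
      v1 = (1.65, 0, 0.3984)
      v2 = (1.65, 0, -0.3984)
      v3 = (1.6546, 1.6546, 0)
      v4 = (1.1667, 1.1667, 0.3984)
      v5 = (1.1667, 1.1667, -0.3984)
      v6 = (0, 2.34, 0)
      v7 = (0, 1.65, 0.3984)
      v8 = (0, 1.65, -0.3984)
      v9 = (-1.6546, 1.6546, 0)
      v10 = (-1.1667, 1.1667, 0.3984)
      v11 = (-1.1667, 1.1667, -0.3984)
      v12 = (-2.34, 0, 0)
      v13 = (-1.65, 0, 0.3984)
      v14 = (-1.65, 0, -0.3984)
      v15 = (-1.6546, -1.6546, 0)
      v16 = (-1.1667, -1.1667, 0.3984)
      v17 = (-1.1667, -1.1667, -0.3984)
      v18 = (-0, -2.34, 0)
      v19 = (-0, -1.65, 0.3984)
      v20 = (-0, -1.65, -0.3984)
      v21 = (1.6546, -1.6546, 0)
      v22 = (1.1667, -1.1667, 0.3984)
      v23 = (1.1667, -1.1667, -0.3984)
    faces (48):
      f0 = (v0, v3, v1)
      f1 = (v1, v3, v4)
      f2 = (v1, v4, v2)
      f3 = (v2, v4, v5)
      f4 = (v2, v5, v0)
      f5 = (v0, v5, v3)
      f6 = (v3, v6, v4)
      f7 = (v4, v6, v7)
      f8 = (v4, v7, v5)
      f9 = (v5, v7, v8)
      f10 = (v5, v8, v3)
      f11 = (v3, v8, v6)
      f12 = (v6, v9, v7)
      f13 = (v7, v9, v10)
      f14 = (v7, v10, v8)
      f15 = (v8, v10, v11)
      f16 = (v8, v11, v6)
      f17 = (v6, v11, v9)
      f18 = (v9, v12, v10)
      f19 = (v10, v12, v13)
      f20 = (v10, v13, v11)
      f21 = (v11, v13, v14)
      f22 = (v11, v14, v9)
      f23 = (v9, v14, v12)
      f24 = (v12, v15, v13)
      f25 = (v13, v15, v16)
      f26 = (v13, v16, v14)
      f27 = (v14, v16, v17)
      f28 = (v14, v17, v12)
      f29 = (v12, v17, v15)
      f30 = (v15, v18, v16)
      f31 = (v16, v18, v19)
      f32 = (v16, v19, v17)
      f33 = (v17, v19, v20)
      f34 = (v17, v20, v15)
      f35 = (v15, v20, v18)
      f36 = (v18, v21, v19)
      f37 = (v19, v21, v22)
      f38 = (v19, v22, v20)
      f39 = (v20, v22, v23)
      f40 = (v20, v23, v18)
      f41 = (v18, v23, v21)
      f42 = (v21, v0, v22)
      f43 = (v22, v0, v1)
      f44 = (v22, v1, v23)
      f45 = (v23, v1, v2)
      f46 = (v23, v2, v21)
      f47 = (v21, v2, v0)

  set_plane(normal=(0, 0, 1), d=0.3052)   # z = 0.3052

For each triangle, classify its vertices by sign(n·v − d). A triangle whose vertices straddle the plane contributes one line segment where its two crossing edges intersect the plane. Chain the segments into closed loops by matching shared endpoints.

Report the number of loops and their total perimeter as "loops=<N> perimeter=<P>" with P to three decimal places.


loops=2 perimeter=21.194

Straddling triangles (32 of 48):
  (v0,v3,v1) [--+] → (1.65108, 0.38707, 0.3052)–(1.81142, 0, 0.3052)  len=0.4190
  (v1,v3,v4) [+-+] → (1.65108, 0.38707, 0.3052)–(1.28084, 1.28084, 0.3052)  len=0.9674
  (v1,v4,v2) [++-] → (1.22323, 1.03023, 0.3052)–(1.65, 0, 0.3052)  len=1.1151
  (v2,v4,v5) [-+-] → (1.22323, 1.03023, 0.3052)–(1.1667, 1.1667, 0.3052)  len=0.1477
  (v3,v6,v4) [--+] → (0.893767, 1.44118, 0.3052)–(1.28084, 1.28084, 0.3052)  len=0.4190
  (v4,v6,v7) [+-+] → (0.893767, 1.44118, 0.3052)–(0, 1.81142, 0.3052)  len=0.9674
  (v4,v7,v5) [++-] → (0.136466, 1.59347, 0.3052)–(1.1667, 1.1667, 0.3052)  len=1.1151
  (v5,v7,v8) [-+-] → (0.136466, 1.59347, 0.3052)–(0, 1.65, 0.3052)  len=0.1477
  (v6,v9,v7) [--+] → (-0.38707, 1.65108, 0.3052)–(0, 1.81142, 0.3052)  len=0.4190
  (v7,v9,v10) [+-+] → (-0.38707, 1.65108, 0.3052)–(-1.28084, 1.28084, 0.3052)  len=0.9674
  (v7,v10,v8) [++-] → (-1.03023, 1.22323, 0.3052)–(0, 1.65, 0.3052)  len=1.1151
  (v8,v10,v11) [-+-] → (-1.03023, 1.22323, 0.3052)–(-1.1667, 1.1667, 0.3052)  len=0.1477
  (v9,v12,v10) [--+] → (-1.44118, 0.893767, 0.3052)–(-1.28084, 1.28084, 0.3052)  len=0.4190
  (v10,v12,v13) [+-+] → (-1.44118, 0.893767, 0.3052)–(-1.81142, 0, 0.3052)  len=0.9674
  (v10,v13,v11) [++-] → (-1.59347, 0.136466, 0.3052)–(-1.1667, 1.1667, 0.3052)  len=1.1151
  (v11,v13,v14) [-+-] → (-1.59347, 0.136466, 0.3052)–(-1.65, 0, 0.3052)  len=0.1477
  (v12,v15,v13) [--+] → (-1.65108, -0.38707, 0.3052)–(-1.81142, 0, 0.3052)  len=0.4190
  (v13,v15,v16) [+-+] → (-1.65108, -0.38707, 0.3052)–(-1.28084, -1.28084, 0.3052)  len=0.9674
  (v13,v16,v14) [++-] → (-1.22323, -1.03023, 0.3052)–(-1.65, 0, 0.3052)  len=1.1151
  (v14,v16,v17) [-+-] → (-1.22323, -1.03023, 0.3052)–(-1.1667, -1.1667, 0.3052)  len=0.1477
  (v15,v18,v16) [--+] → (-0.893767, -1.44118, 0.3052)–(-1.28084, -1.28084, 0.3052)  len=0.4190
  (v16,v18,v19) [+-+] → (-0.893767, -1.44118, 0.3052)–(0, -1.81142, 0.3052)  len=0.9674
  (v16,v19,v17) [++-] → (-0.136466, -1.59347, 0.3052)–(-1.1667, -1.1667, 0.3052)  len=1.1151
  (v17,v19,v20) [-+-] → (-0.136466, -1.59347, 0.3052)–(0, -1.65, 0.3052)  len=0.1477
  (v18,v21,v19) [--+] → (0.38707, -1.65108, 0.3052)–(0, -1.81142, 0.3052)  len=0.4190
  (v19,v21,v22) [+-+] → (0.38707, -1.65108, 0.3052)–(1.28084, -1.28084, 0.3052)  len=0.9674
  (v19,v22,v20) [++-] → (1.03023, -1.22323, 0.3052)–(0, -1.65, 0.3052)  len=1.1151
  (v20,v22,v23) [-+-] → (1.03023, -1.22323, 0.3052)–(1.1667, -1.1667, 0.3052)  len=0.1477
  (v21,v0,v22) [--+] → (1.44118, -0.893767, 0.3052)–(1.28084, -1.28084, 0.3052)  len=0.4190
  (v22,v0,v1) [+-+] → (1.44118, -0.893767, 0.3052)–(1.81142, 0, 0.3052)  len=0.9674
  (v22,v1,v23) [++-] → (1.59347, -0.136466, 0.3052)–(1.1667, -1.1667, 0.3052)  len=1.1151
  (v23,v1,v2) [-+-] → (1.59347, -0.136466, 0.3052)–(1.65, 0, 0.3052)  len=0.1477

Chained into 2 loop(s):
  loop 1: 16 segments, perimeter = 11.0911
  loop 2: 16 segments, perimeter = 10.1027
Total perimeter = 21.194


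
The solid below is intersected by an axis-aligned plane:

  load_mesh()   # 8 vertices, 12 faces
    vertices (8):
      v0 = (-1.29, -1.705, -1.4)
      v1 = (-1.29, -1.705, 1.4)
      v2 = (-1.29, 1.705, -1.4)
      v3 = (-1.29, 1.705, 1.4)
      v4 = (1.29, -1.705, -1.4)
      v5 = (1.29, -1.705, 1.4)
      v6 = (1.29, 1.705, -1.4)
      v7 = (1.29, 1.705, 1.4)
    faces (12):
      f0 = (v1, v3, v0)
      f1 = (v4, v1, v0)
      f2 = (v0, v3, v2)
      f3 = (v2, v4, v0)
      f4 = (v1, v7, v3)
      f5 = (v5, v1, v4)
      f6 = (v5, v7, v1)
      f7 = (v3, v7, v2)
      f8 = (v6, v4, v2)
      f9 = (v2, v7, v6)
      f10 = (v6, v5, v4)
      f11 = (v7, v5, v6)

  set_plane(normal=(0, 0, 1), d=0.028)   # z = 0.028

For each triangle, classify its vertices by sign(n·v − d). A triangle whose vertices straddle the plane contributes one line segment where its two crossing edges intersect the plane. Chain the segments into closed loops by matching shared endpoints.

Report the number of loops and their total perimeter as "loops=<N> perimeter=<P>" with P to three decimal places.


loops=1 perimeter=11.980

Straddling triangles (8 of 12):
  (v1,v3,v0) [++-] → (-1.29, 0.0341, 0.028)–(-1.29, -1.705, 0.028)  len=1.7391
  (v4,v1,v0) [-+-] → (-0.0258, -1.705, 0.028)–(-1.29, -1.705, 0.028)  len=1.2642
  (v0,v3,v2) [-+-] → (-1.29, 0.0341, 0.028)–(-1.29, 1.705, 0.028)  len=1.6709
  (v5,v1,v4) [++-] → (-0.0258, -1.705, 0.028)–(1.29, -1.705, 0.028)  len=1.3158
  (v3,v7,v2) [++-] → (0.0258, 1.705, 0.028)–(-1.29, 1.705, 0.028)  len=1.3158
  (v2,v7,v6) [-+-] → (0.0258, 1.705, 0.028)–(1.29, 1.705, 0.028)  len=1.2642
  (v6,v5,v4) [-+-] → (1.29, -0.0341, 0.028)–(1.29, -1.705, 0.028)  len=1.6709
  (v7,v5,v6) [++-] → (1.29, -0.0341, 0.028)–(1.29, 1.705, 0.028)  len=1.7391

Chained into 1 loop(s):
  loop 1: 8 segments, perimeter = 11.9800
Total perimeter = 11.980


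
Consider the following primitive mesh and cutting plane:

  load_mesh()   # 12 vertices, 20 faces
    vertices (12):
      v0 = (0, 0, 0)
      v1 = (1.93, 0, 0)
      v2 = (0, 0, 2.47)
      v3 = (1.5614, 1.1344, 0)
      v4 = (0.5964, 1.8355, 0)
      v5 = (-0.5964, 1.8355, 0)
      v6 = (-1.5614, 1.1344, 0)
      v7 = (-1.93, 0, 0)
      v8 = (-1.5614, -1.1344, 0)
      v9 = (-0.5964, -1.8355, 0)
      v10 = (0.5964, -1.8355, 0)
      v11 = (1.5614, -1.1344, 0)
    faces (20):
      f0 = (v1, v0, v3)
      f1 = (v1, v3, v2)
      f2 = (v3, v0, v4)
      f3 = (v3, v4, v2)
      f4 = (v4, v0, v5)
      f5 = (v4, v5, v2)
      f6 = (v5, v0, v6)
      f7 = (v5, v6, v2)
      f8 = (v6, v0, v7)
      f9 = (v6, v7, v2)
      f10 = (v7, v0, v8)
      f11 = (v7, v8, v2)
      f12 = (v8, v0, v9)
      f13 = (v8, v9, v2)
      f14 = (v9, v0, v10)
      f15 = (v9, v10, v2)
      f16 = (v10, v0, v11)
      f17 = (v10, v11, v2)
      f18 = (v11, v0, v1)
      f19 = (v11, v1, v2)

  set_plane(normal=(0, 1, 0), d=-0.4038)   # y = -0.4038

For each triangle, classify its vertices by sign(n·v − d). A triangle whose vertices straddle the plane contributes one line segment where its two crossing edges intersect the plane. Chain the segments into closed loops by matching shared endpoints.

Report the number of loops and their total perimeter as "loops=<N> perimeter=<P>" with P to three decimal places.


Straddling triangles (10 of 20):
  (v7,v0,v8) [++-] → (-0.555795, -0.4038, 0)–(-1.79879, -0.4038, 0)  len=1.2430
  (v7,v8,v2) [+-+] → (-1.79879, -0.4038, 0)–(-0.555795, -0.4038, 1.59078)  len=2.0188
  (v8,v0,v9) [-+-] → (-0.555795, -0.4038, 0)–(-0.131205, -0.4038, 0)  len=0.4246
  (v8,v9,v2) [--+] → (-0.131205, -0.4038, 1.92661)–(-0.555795, -0.4038, 1.59078)  len=0.5414
  (v9,v0,v10) [-+-] → (-0.131205, -0.4038, 0)–(0.131205, -0.4038, 0)  len=0.2624
  (v9,v10,v2) [--+] → (0.131205, -0.4038, 1.92661)–(-0.131205, -0.4038, 1.92661)  len=0.2624
  (v10,v0,v11) [-+-] → (0.131205, -0.4038, 0)–(0.555795, -0.4038, 0)  len=0.4246
  (v10,v11,v2) [--+] → (0.555795, -0.4038, 1.59078)–(0.131205, -0.4038, 1.92661)  len=0.5414
  (v11,v0,v1) [-++] → (0.555795, -0.4038, 0)–(1.79879, -0.4038, 0)  len=1.2430
  (v11,v1,v2) [-++] → (1.79879, -0.4038, 0)–(0.555795, -0.4038, 1.59078)  len=2.0188

Chained into 1 loop(s):
  loop 1: 10 segments, perimeter = 8.9803
Total perimeter = 8.980

loops=1 perimeter=8.980


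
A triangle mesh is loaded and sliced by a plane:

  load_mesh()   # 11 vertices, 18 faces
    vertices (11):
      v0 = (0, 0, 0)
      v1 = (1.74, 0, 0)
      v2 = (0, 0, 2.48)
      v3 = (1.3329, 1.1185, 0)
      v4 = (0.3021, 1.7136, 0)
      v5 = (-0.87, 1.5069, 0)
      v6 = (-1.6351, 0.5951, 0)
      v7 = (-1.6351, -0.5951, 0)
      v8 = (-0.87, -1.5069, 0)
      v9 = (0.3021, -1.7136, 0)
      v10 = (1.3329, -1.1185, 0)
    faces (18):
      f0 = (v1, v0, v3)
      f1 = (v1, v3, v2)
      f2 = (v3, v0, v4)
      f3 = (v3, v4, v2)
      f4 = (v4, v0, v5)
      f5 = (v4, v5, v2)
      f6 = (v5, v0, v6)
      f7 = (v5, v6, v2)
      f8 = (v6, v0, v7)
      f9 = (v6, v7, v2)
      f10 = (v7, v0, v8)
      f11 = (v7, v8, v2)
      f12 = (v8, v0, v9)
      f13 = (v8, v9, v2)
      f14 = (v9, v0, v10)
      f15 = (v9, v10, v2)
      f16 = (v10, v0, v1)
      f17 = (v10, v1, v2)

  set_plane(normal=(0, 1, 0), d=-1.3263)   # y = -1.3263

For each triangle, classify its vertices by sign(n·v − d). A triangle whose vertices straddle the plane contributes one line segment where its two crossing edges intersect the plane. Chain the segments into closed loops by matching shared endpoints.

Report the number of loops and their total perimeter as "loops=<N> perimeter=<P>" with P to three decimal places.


Straddling triangles (6 of 18):
  (v7,v0,v8) [++-] → (-0.765732, -1.3263, 0)–(-1.02154, -1.3263, 0)  len=0.2558
  (v7,v8,v2) [+-+] → (-1.02154, -1.3263, 0)–(-0.765732, -1.3263, 0.297225)  len=0.3922
  (v8,v0,v9) [-+-] → (-0.765732, -1.3263, 0)–(0.233821, -1.3263, 0)  len=0.9996
  (v8,v9,v2) [--+] → (0.233821, -1.3263, 0.560518)–(-0.765732, -1.3263, 0.297225)  len=1.0336
  (v9,v0,v10) [-++] → (0.233821, -1.3263, 0)–(0.97296, -1.3263, 0)  len=0.7391
  (v9,v10,v2) [-++] → (0.97296, -1.3263, 0)–(0.233821, -1.3263, 0.560518)  len=0.9276

Chained into 1 loop(s):
  loop 1: 6 segments, perimeter = 4.3479
Total perimeter = 4.348

loops=1 perimeter=4.348


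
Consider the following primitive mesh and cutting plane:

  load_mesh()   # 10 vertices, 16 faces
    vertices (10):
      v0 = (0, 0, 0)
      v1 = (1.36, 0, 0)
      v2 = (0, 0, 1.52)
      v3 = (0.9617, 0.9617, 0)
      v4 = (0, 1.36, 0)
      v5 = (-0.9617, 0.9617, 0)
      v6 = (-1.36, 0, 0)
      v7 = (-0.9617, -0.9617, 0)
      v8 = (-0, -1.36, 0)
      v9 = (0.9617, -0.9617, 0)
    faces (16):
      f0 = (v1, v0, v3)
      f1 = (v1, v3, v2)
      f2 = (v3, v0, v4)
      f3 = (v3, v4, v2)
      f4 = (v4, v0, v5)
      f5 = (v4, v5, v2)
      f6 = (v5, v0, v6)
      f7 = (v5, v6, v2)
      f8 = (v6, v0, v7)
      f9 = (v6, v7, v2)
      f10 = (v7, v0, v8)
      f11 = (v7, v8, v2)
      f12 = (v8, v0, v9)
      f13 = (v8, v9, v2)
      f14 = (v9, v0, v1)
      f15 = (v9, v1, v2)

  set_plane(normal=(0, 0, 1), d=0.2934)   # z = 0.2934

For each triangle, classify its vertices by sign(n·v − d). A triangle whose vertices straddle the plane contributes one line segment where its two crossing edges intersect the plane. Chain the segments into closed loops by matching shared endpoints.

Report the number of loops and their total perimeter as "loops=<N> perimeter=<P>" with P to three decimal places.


loops=1 perimeter=6.720

Straddling triangles (8 of 16):
  (v1,v3,v2) [--+] → (0.776067, 0.776067, 0.2934)–(1.09748, 0, 0.2934)  len=0.8400
  (v3,v4,v2) [--+] → (0, 1.09748, 0.2934)–(0.776067, 0.776067, 0.2934)  len=0.8400
  (v4,v5,v2) [--+] → (-0.776067, 0.776067, 0.2934)–(0, 1.09748, 0.2934)  len=0.8400
  (v5,v6,v2) [--+] → (-1.09748, 0, 0.2934)–(-0.776067, 0.776067, 0.2934)  len=0.8400
  (v6,v7,v2) [--+] → (-0.776067, -0.776067, 0.2934)–(-1.09748, 0, 0.2934)  len=0.8400
  (v7,v8,v2) [--+] → (0, -1.09748, 0.2934)–(-0.776067, -0.776067, 0.2934)  len=0.8400
  (v8,v9,v2) [--+] → (0.776067, -0.776067, 0.2934)–(0, -1.09748, 0.2934)  len=0.8400
  (v9,v1,v2) [--+] → (1.09748, 0, 0.2934)–(0.776067, -0.776067, 0.2934)  len=0.8400

Chained into 1 loop(s):
  loop 1: 8 segments, perimeter = 6.7199
Total perimeter = 6.720


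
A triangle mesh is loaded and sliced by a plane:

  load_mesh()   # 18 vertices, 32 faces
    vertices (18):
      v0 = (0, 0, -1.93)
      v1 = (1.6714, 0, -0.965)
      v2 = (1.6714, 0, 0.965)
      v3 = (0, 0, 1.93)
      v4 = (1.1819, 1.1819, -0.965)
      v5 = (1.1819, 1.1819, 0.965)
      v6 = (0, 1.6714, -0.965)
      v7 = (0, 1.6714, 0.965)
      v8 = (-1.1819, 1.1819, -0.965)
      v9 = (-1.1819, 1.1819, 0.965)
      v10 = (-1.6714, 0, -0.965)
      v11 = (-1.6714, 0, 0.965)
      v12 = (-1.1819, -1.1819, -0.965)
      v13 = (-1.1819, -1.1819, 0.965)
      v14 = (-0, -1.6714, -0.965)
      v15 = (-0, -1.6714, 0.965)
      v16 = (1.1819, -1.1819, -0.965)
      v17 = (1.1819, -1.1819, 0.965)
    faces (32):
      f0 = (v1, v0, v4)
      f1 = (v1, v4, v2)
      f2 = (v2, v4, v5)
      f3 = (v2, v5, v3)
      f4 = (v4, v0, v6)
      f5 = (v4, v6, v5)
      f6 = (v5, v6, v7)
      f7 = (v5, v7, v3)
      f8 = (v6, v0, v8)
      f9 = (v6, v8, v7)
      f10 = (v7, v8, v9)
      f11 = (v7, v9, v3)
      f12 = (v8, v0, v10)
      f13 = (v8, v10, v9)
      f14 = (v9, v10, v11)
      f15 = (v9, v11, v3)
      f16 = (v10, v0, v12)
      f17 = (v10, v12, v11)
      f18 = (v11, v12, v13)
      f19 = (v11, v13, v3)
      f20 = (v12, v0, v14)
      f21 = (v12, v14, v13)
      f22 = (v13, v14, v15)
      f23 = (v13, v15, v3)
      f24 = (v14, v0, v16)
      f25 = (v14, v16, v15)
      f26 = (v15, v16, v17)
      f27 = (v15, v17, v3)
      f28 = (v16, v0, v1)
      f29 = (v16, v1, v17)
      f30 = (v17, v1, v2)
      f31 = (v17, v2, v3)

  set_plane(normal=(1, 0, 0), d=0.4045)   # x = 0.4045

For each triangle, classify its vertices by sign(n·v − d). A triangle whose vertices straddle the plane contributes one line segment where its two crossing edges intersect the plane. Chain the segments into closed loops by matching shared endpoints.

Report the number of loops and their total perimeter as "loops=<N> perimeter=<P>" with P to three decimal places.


loops=1 perimeter=10.601

Straddling triangles (12 of 32):
  (v1,v0,v4) [+-+] → (0.4045, 0, -1.69646)–(0.4045, 0.4045, -1.59973)  len=0.4159
  (v2,v5,v3) [++-] → (0.4045, 0.4045, 1.59973)–(0.4045, 0, 1.69646)  len=0.4159
  (v4,v0,v6) [+--] → (0.4045, 0.4045, -1.59973)–(0.4045, 1.50387, -0.965)  len=1.2694
  (v4,v6,v5) [+-+] → (0.4045, 1.50387, -0.965)–(0.4045, 1.50387, -0.304466)  len=0.6605
  (v5,v6,v7) [+--] → (0.4045, 1.50387, -0.304466)–(0.4045, 1.50387, 0.965)  len=1.2695
  (v5,v7,v3) [+--] → (0.4045, 1.50387, 0.965)–(0.4045, 0.4045, 1.59973)  len=1.2694
  (v14,v0,v16) [--+] → (0.4045, -0.4045, -1.59973)–(0.4045, -1.50387, -0.965)  len=1.2694
  (v14,v16,v15) [-+-] → (0.4045, -1.50387, -0.965)–(0.4045, -1.50387, 0.304466)  len=1.2695
  (v15,v16,v17) [-++] → (0.4045, -1.50387, 0.304466)–(0.4045, -1.50387, 0.965)  len=0.6605
  (v15,v17,v3) [-+-] → (0.4045, -1.50387, 0.965)–(0.4045, -0.4045, 1.59973)  len=1.2694
  (v16,v0,v1) [+-+] → (0.4045, -0.4045, -1.59973)–(0.4045, 0, -1.69646)  len=0.4159
  (v17,v2,v3) [++-] → (0.4045, 0, 1.69646)–(0.4045, -0.4045, 1.59973)  len=0.4159

Chained into 1 loop(s):
  loop 1: 12 segments, perimeter = 10.6014
Total perimeter = 10.601


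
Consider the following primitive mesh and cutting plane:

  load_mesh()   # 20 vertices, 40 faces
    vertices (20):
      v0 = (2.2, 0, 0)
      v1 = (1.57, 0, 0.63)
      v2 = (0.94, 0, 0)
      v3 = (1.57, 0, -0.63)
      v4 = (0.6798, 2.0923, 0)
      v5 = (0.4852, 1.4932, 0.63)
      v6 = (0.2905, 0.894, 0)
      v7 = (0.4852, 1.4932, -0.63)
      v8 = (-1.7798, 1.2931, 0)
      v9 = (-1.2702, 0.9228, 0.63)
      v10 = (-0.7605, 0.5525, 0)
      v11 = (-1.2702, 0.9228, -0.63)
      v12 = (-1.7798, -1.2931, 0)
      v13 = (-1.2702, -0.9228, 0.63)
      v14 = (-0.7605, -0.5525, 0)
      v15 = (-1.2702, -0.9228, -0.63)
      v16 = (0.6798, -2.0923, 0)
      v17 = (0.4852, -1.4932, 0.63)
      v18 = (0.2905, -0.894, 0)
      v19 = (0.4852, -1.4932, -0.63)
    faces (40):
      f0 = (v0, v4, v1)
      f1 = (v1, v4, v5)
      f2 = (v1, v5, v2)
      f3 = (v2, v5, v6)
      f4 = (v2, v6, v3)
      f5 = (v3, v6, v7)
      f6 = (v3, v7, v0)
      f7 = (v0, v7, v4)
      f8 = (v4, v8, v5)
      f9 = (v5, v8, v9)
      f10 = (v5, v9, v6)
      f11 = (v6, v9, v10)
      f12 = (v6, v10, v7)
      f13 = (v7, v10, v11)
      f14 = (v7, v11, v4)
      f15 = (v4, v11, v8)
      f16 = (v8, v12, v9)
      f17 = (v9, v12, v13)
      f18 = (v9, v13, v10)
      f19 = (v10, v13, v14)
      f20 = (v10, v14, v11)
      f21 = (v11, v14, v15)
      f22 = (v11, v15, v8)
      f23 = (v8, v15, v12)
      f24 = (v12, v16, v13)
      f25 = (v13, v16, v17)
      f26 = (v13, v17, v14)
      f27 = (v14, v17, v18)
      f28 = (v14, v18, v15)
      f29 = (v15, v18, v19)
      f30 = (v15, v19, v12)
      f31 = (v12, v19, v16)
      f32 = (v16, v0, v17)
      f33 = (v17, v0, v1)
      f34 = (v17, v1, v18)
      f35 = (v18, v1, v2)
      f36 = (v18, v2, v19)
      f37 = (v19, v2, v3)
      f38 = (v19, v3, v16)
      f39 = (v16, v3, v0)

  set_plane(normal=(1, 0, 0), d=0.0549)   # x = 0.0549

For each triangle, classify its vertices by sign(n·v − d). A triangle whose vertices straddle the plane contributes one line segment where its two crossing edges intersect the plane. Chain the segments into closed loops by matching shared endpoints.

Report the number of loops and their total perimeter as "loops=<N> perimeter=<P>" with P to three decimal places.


loops=2 perimeter=6.617

Straddling triangles (16 of 40):
  (v4,v8,v5) [+-+] → (0.0549, 1.88925, 0)–(0.0549, 1.45519, 0.510314)  len=0.6699
  (v5,v8,v9) [+--] → (0.0549, 1.45519, 0.510314)–(0.0549, 1.35338, 0.63)  len=0.1571
  (v5,v9,v6) [+-+] → (0.0549, 1.35338, 0.63)–(0.0549, 0.898348, 0.0951035)  len=0.7023
  (v6,v9,v10) [+--] → (0.0549, 0.898348, 0.0951035)–(0.0549, 0.817447, 0)  len=0.1249
  (v6,v10,v7) [+-+] → (0.0549, 0.817447, 0)–(0.0549, 1.16826, -0.41238)  len=0.5414
  (v7,v10,v11) [+--] → (0.0549, 1.16826, -0.41238)–(0.0549, 1.35338, -0.63)  len=0.2857
  (v7,v11,v4) [+-+] → (0.0549, 1.35338, -0.63)–(0.0549, 1.71752, -0.201891)  len=0.5620
  (v4,v11,v8) [+--] → (0.0549, 1.71752, -0.201891)–(0.0549, 1.88925, 0)  len=0.2650
  (v12,v16,v13) [-+-] → (0.0549, -1.88925, 0)–(0.0549, -1.71752, 0.201891)  len=0.2650
  (v13,v16,v17) [-++] → (0.0549, -1.71752, 0.201891)–(0.0549, -1.35338, 0.63)  len=0.5620
  (v13,v17,v14) [-+-] → (0.0549, -1.35338, 0.63)–(0.0549, -1.16826, 0.41238)  len=0.2857
  (v14,v17,v18) [-++] → (0.0549, -1.16826, 0.41238)–(0.0549, -0.817447, 0)  len=0.5414
  (v14,v18,v15) [-+-] → (0.0549, -0.817447, 0)–(0.0549, -0.898348, -0.0951035)  len=0.1249
  (v15,v18,v19) [-++] → (0.0549, -0.898348, -0.0951035)–(0.0549, -1.35338, -0.63)  len=0.7023
  (v15,v19,v12) [-+-] → (0.0549, -1.35338, -0.63)–(0.0549, -1.45519, -0.510314)  len=0.1571
  (v12,v19,v16) [-++] → (0.0549, -1.45519, -0.510314)–(0.0549, -1.88925, 0)  len=0.6699

Chained into 2 loop(s):
  loop 1: 8 segments, perimeter = 3.3084
  loop 2: 8 segments, perimeter = 3.3084
Total perimeter = 6.617


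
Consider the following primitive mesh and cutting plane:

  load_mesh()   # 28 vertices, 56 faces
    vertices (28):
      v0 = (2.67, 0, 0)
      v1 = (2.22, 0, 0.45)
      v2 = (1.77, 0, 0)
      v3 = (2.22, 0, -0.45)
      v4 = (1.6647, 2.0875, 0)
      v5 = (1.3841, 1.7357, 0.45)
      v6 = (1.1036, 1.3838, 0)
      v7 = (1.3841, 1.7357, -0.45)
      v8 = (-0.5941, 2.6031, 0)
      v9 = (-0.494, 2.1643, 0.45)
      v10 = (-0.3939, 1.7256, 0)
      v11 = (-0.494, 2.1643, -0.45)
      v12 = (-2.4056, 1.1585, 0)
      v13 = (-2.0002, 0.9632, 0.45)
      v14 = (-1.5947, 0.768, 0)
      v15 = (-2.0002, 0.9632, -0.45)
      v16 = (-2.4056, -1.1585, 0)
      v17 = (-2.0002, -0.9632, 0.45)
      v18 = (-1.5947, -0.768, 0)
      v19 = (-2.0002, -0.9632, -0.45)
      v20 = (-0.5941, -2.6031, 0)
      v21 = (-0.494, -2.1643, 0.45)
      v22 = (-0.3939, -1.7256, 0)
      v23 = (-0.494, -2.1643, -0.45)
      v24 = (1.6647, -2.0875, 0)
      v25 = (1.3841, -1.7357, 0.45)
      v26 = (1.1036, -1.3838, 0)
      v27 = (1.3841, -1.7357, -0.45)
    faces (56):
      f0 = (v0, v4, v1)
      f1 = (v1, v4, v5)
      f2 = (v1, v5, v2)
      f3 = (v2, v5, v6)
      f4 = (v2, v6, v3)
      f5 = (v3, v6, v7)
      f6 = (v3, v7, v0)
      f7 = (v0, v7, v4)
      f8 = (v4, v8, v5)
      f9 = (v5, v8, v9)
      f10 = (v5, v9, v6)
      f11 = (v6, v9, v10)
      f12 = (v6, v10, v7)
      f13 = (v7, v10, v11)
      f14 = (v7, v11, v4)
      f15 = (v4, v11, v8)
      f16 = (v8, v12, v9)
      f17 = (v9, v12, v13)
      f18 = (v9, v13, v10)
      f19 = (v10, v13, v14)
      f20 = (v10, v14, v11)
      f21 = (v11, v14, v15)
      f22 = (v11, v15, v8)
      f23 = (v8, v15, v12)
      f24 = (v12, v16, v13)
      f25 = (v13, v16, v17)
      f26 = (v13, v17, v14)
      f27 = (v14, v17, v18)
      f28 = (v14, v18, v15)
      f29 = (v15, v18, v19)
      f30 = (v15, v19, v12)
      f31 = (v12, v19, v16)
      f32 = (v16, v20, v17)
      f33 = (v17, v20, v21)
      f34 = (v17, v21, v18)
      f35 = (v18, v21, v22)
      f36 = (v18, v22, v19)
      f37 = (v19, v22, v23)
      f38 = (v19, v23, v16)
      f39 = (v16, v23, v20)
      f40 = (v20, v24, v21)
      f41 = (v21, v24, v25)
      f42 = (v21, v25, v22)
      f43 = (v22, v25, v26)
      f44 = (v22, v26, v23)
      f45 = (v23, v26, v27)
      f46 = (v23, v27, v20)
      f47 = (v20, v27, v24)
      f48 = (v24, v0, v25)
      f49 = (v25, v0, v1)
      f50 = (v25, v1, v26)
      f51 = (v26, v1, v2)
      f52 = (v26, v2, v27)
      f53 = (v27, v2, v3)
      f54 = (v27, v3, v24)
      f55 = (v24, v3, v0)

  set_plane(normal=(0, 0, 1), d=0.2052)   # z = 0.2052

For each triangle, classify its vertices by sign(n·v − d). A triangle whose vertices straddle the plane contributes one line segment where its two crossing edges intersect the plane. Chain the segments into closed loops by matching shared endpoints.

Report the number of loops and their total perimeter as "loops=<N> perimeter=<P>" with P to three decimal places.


Straddling triangles (28 of 56):
  (v0,v4,v1) [--+] → (1.91792, 1.1356, 0.2052)–(2.4648, 0, 0.2052)  len=1.2604
  (v1,v4,v5) [+-+] → (1.91792, 1.1356, 0.2052)–(1.53675, 1.92708, 0.2052)  len=0.8785
  (v1,v5,v2) [++-] → (1.59403, 0.791479, 0.2052)–(1.9752, 0, 0.2052)  len=0.8785
  (v2,v5,v6) [-+-] → (1.59403, 0.791479, 0.2052)–(1.23151, 1.54427, 0.2052)  len=0.8355
  (v4,v8,v5) [--+] → (0.307959, 2.20757, 0.2052)–(1.53675, 1.92708, 0.2052)  len=1.2604
  (v5,v8,v9) [+-+] → (0.307959, 2.20757, 0.2052)–(-0.548454, 2.40301, 0.2052)  len=0.8784
  (v5,v9,v6) [++-] → (0.375094, 1.73971, 0.2052)–(1.23151, 1.54427, 0.2052)  len=0.8784
  (v6,v9,v10) [-+-] → (0.375094, 1.73971, 0.2052)–(-0.439546, 1.92565, 0.2052)  len=0.8356
  (v8,v12,v9) [--+] → (-1.53391, 1.61714, 0.2052)–(-0.548454, 2.40301, 0.2052)  len=1.2604
  (v9,v12,v13) [+-+] → (-1.53391, 1.61714, 0.2052)–(-2.22074, 1.06944, 0.2052)  len=0.8785
  (v9,v13,v10) [++-] → (-1.12637, 1.37795, 0.2052)–(-0.439546, 1.92565, 0.2052)  len=0.8785
  (v10,v13,v14) [-+-] → (-1.12637, 1.37795, 0.2052)–(-1.77961, 0.857011, 0.2052)  len=0.8355
  (v12,v16,v13) [--+] → (-2.22074, -0.191005, 0.2052)–(-2.22074, 1.06944, 0.2052)  len=1.2604
  (v13,v16,v17) [+-+] → (-2.22074, -0.191005, 0.2052)–(-2.22074, -1.06944, 0.2052)  len=0.8784
  (v13,v17,v14) [++-] → (-1.77961, -0.0214272, 0.2052)–(-1.77961, 0.857011, 0.2052)  len=0.8784
  (v14,v17,v18) [-+-] → (-1.77961, -0.0214272, 0.2052)–(-1.77961, -0.857011, 0.2052)  len=0.8356
  (v16,v20,v17) [--+] → (-1.23528, -1.85531, 0.2052)–(-2.22074, -1.06944, 0.2052)  len=1.2604
  (v17,v20,v21) [+-+] → (-1.23528, -1.85531, 0.2052)–(-0.548454, -2.40301, 0.2052)  len=0.8785
  (v17,v21,v18) [++-] → (-1.09278, -1.40471, 0.2052)–(-1.77961, -0.857011, 0.2052)  len=0.8785
  (v18,v21,v22) [-+-] → (-1.09278, -1.40471, 0.2052)–(-0.439546, -1.92565, 0.2052)  len=0.8355
  (v20,v24,v21) [--+] → (0.680333, -2.12252, 0.2052)–(-0.548454, -2.40301, 0.2052)  len=1.2604
  (v21,v24,v25) [+-+] → (0.680333, -2.12252, 0.2052)–(1.53675, -1.92708, 0.2052)  len=0.8784
  (v21,v25,v22) [++-] → (0.416868, -1.73021, 0.2052)–(-0.439546, -1.92565, 0.2052)  len=0.8784
  (v22,v25,v26) [-+-] → (0.416868, -1.73021, 0.2052)–(1.23151, -1.54427, 0.2052)  len=0.8356
  (v24,v0,v25) [--+] → (2.08363, -0.791479, 0.2052)–(1.53675, -1.92708, 0.2052)  len=1.2604
  (v25,v0,v1) [+-+] → (2.08363, -0.791479, 0.2052)–(2.4648, 0, 0.2052)  len=0.8785
  (v25,v1,v26) [++-] → (1.61268, -0.752787, 0.2052)–(1.23151, -1.54427, 0.2052)  len=0.8785
  (v26,v1,v2) [-+-] → (1.61268, -0.752787, 0.2052)–(1.9752, 0, 0.2052)  len=0.8355

Chained into 2 loop(s):
  loop 1: 14 segments, perimeter = 14.9722
  loop 2: 14 segments, perimeter = 11.9981
Total perimeter = 26.970

loops=2 perimeter=26.970


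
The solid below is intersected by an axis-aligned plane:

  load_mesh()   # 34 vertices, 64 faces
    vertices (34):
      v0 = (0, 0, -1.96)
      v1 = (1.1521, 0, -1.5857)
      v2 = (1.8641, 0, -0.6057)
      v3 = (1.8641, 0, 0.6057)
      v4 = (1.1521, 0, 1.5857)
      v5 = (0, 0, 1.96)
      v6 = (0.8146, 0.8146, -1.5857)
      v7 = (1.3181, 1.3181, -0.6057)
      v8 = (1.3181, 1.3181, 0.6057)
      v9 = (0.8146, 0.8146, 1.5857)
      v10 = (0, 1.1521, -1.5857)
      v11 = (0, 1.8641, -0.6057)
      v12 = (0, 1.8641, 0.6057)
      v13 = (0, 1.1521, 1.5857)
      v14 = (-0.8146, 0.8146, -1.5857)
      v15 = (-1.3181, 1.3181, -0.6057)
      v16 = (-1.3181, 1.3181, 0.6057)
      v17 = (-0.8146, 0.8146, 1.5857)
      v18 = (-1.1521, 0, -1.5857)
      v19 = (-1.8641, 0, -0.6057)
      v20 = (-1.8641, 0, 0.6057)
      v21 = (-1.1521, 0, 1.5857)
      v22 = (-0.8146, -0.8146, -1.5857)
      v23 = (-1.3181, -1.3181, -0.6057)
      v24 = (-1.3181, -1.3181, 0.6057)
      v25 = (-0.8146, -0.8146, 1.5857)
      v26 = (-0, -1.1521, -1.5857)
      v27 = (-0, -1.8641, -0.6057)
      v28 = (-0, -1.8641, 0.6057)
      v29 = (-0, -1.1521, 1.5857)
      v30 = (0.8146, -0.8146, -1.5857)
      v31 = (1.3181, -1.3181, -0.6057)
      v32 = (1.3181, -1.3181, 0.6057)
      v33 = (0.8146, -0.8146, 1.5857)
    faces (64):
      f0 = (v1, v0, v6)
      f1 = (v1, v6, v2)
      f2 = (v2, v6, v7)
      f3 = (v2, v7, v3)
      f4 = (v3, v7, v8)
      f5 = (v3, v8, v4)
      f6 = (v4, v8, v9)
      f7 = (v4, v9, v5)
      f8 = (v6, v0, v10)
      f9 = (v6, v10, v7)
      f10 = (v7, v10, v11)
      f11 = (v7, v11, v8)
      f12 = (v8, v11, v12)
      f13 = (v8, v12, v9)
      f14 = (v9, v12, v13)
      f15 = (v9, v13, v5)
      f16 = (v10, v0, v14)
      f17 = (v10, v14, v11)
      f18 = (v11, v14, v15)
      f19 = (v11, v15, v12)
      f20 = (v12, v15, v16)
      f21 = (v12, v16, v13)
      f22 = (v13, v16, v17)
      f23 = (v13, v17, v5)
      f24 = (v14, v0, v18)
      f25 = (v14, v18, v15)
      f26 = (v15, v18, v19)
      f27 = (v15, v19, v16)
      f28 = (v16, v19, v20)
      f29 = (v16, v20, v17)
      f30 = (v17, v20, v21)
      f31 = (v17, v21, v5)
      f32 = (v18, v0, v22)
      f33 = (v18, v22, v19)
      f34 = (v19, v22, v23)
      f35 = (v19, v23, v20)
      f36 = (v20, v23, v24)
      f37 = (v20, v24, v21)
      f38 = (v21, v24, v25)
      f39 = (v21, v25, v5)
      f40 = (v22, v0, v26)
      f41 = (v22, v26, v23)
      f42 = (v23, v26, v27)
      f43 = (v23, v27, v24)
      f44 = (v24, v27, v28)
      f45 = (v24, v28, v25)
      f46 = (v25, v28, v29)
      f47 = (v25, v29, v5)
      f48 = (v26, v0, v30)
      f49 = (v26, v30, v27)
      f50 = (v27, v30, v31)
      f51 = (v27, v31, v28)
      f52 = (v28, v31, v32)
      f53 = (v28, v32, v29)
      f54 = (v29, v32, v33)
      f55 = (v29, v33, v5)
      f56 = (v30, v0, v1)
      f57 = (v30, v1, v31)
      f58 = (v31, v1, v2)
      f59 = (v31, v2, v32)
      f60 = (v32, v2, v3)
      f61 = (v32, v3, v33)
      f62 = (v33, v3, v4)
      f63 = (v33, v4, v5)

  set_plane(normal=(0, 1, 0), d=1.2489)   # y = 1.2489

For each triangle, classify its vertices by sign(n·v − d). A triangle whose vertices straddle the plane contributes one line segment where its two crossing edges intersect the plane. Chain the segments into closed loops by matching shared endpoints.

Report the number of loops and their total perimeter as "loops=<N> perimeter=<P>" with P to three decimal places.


Straddling triangles (18 of 64):
  (v2,v6,v7) [--+] → (1.2489, 1.2489, -0.740389)–(1.34676, 1.2489, -0.6057)  len=0.1665
  (v2,v7,v3) [-+-] → (1.34676, 1.2489, -0.6057)–(1.34676, 1.2489, -0.542102)  len=0.0636
  (v3,v7,v8) [-++] → (1.34676, 1.2489, -0.542102)–(1.34676, 1.2489, 0.6057)  len=1.1478
  (v3,v8,v4) [-+-] → (1.34676, 1.2489, 0.6057)–(1.30939, 1.2489, 0.65715)  len=0.0636
  (v4,v8,v9) [-+-] → (1.30939, 1.2489, 0.65715)–(1.2489, 1.2489, 0.740389)  len=0.1029
  (v6,v10,v7) [--+] → (0.768627, 1.2489, -1.01423)–(1.2489, 1.2489, -0.740389)  len=0.5529
  (v7,v10,v11) [+-+] → (0.768627, 1.2489, -1.01423)–(0, 1.2489, -1.45246)  len=0.8848
  (v8,v12,v9) [++-] → (0.477505, 1.2489, 1.18016)–(1.2489, 1.2489, 0.740389)  len=0.8879
  (v9,v12,v13) [-+-] → (0.477505, 1.2489, 1.18016)–(0, 1.2489, 1.45246)  len=0.5497
  (v10,v14,v11) [--+] → (-0.477505, 1.2489, -1.18016)–(0, 1.2489, -1.45246)  len=0.5497
  (v11,v14,v15) [+-+] → (-0.477505, 1.2489, -1.18016)–(-1.2489, 1.2489, -0.740389)  len=0.8879
  (v12,v16,v13) [++-] → (-0.768627, 1.2489, 1.01423)–(0, 1.2489, 1.45246)  len=0.8848
  (v13,v16,v17) [-+-] → (-0.768627, 1.2489, 1.01423)–(-1.2489, 1.2489, 0.740389)  len=0.5529
  (v14,v18,v15) [--+] → (-1.30939, 1.2489, -0.65715)–(-1.2489, 1.2489, -0.740389)  len=0.1029
  (v15,v18,v19) [+--] → (-1.30939, 1.2489, -0.65715)–(-1.34676, 1.2489, -0.6057)  len=0.0636
  (v15,v19,v16) [+-+] → (-1.34676, 1.2489, -0.6057)–(-1.34676, 1.2489, 0.542102)  len=1.1478
  (v16,v19,v20) [+--] → (-1.34676, 1.2489, 0.542102)–(-1.34676, 1.2489, 0.6057)  len=0.0636
  (v16,v20,v17) [+--] → (-1.34676, 1.2489, 0.6057)–(-1.2489, 1.2489, 0.740389)  len=0.1665

Chained into 1 loop(s):
  loop 1: 18 segments, perimeter = 8.8393
Total perimeter = 8.839

loops=1 perimeter=8.839


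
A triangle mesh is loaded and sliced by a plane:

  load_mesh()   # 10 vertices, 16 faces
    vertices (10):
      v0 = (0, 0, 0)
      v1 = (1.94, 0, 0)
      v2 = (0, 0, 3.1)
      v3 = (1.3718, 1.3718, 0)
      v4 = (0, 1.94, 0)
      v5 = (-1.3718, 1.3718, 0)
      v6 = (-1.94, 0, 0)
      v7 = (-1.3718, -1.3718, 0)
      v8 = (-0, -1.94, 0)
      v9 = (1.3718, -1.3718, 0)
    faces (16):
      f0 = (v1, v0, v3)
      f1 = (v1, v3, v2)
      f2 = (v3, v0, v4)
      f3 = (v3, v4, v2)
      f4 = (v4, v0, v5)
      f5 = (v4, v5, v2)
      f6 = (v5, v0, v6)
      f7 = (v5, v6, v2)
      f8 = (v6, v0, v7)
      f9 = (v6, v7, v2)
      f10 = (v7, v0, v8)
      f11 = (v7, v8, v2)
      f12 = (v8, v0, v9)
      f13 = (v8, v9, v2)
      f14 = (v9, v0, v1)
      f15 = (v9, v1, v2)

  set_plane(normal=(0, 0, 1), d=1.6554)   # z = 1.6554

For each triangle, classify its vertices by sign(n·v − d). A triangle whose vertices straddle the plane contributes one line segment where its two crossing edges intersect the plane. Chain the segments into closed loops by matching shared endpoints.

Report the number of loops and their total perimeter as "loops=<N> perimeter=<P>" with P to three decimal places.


loops=1 perimeter=5.535

Straddling triangles (8 of 16):
  (v1,v3,v2) [--+] → (0.639259, 0.639259, 1.6554)–(0.90404, 0, 1.6554)  len=0.6919
  (v3,v4,v2) [--+] → (0, 0.90404, 1.6554)–(0.639259, 0.639259, 1.6554)  len=0.6919
  (v4,v5,v2) [--+] → (-0.639259, 0.639259, 1.6554)–(0, 0.90404, 1.6554)  len=0.6919
  (v5,v6,v2) [--+] → (-0.90404, 0, 1.6554)–(-0.639259, 0.639259, 1.6554)  len=0.6919
  (v6,v7,v2) [--+] → (-0.639259, -0.639259, 1.6554)–(-0.90404, 0, 1.6554)  len=0.6919
  (v7,v8,v2) [--+] → (0, -0.90404, 1.6554)–(-0.639259, -0.639259, 1.6554)  len=0.6919
  (v8,v9,v2) [--+] → (0.639259, -0.639259, 1.6554)–(0, -0.90404, 1.6554)  len=0.6919
  (v9,v1,v2) [--+] → (0.90404, 0, 1.6554)–(0.639259, -0.639259, 1.6554)  len=0.6919

Chained into 1 loop(s):
  loop 1: 8 segments, perimeter = 5.5354
Total perimeter = 5.535


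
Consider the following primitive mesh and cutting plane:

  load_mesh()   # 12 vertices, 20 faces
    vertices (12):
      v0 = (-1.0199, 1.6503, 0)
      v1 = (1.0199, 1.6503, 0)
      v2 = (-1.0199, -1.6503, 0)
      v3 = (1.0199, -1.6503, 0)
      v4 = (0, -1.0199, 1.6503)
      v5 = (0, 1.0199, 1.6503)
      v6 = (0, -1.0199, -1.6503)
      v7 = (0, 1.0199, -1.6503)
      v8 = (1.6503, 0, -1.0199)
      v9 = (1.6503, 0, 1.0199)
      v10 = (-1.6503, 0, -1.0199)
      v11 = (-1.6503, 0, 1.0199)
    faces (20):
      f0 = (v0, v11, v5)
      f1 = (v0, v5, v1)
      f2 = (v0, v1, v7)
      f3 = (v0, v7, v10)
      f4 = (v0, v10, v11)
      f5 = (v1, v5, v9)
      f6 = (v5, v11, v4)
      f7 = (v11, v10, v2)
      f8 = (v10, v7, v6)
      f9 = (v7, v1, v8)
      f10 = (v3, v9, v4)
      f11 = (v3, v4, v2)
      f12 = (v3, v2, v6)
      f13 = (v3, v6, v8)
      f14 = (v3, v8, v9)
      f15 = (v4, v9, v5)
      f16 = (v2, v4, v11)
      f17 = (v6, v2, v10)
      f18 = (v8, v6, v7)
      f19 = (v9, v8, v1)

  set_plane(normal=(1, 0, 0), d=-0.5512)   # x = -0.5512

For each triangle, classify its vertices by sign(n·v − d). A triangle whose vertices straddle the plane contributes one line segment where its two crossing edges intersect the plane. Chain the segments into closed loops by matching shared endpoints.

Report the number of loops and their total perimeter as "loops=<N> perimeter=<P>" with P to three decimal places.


loops=1 perimeter=9.819

Straddling triangles (10 of 20):
  (v0,v11,v5) [--+] → (-0.5512, 0.679254, 1.43975)–(-0.5512, 1.3606, 0.758403)  len=0.9636
  (v0,v5,v1) [-++] → (-0.5512, 1.3606, 0.758403)–(-0.5512, 1.6503, 0)  len=0.8119
  (v0,v1,v7) [-++] → (-0.5512, 1.6503, 0)–(-0.5512, 1.3606, -0.758403)  len=0.8119
  (v0,v7,v10) [-+-] → (-0.5512, 1.3606, -0.758403)–(-0.5512, 0.679254, -1.43975)  len=0.9636
  (v5,v11,v4) [+-+] → (-0.5512, 0.679254, 1.43975)–(-0.5512, -0.679254, 1.43975)  len=1.3585
  (v10,v7,v6) [-++] → (-0.5512, 0.679254, -1.43975)–(-0.5512, -0.679254, -1.43975)  len=1.3585
  (v3,v4,v2) [++-] → (-0.5512, -1.3606, 0.758403)–(-0.5512, -1.6503, 0)  len=0.8119
  (v3,v2,v6) [+-+] → (-0.5512, -1.6503, 0)–(-0.5512, -1.3606, -0.758403)  len=0.8119
  (v2,v4,v11) [-+-] → (-0.5512, -1.3606, 0.758403)–(-0.5512, -0.679254, 1.43975)  len=0.9636
  (v6,v2,v10) [+--] → (-0.5512, -1.3606, -0.758403)–(-0.5512, -0.679254, -1.43975)  len=0.9636

Chained into 1 loop(s):
  loop 1: 10 segments, perimeter = 9.8187
Total perimeter = 9.819


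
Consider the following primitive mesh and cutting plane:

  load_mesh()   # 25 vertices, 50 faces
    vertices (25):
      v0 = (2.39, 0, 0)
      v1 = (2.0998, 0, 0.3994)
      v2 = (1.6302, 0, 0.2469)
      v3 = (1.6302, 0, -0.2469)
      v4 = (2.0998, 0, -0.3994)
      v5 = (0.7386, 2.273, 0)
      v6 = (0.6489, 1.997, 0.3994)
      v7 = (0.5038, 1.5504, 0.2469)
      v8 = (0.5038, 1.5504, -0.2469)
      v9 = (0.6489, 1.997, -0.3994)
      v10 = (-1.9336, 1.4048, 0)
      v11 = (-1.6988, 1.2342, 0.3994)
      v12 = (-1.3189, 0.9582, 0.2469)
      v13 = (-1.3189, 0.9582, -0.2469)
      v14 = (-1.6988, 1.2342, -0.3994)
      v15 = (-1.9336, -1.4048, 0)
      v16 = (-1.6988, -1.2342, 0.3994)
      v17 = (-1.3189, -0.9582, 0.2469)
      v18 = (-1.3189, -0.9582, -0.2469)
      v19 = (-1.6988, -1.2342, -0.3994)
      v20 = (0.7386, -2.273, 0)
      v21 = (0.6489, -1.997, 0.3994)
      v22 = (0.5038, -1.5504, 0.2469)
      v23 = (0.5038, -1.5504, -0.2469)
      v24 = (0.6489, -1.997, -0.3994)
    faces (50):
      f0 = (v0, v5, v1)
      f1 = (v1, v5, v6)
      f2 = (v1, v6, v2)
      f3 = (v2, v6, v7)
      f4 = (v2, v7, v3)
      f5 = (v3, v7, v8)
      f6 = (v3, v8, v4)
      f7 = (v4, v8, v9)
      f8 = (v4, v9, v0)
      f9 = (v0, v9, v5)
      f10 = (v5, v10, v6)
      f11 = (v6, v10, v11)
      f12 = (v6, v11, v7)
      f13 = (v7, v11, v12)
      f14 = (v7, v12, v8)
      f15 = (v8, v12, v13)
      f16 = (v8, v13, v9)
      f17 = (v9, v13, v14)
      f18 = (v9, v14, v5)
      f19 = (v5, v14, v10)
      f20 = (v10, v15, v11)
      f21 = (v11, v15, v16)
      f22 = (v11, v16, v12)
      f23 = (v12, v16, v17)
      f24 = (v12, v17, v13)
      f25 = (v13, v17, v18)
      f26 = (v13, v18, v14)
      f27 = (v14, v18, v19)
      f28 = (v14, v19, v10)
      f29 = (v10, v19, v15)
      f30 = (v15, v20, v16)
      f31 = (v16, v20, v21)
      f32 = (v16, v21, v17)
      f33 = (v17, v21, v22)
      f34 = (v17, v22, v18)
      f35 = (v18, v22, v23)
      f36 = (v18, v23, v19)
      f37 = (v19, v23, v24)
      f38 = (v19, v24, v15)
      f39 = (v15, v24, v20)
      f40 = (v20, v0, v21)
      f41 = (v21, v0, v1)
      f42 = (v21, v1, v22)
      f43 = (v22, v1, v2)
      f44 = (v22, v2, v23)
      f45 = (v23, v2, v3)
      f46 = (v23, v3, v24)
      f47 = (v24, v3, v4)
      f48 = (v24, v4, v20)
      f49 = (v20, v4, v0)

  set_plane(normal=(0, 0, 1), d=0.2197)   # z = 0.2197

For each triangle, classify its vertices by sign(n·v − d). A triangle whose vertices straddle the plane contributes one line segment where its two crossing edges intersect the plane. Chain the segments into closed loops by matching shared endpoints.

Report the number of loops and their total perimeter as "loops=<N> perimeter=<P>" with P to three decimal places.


Straddling triangles (20 of 50):
  (v0,v5,v1) [--+] → (1.48736, 1.02268, 0.2197)–(2.23037, 0, 0.2197)  len=1.2641
  (v1,v5,v6) [+-+] → (1.48736, 1.02268, 0.2197)–(0.689258, 2.12118, 0.2197)  len=1.3578
  (v2,v7,v3) [++-] → (0.565846, 1.465, 0.2197)–(1.6302, 0, 0.2197)  len=1.8108
  (v3,v7,v8) [-+-] → (0.565846, 1.465, 0.2197)–(0.5038, 1.5504, 0.2197)  len=0.1056
  (v5,v10,v6) [--+] → (-0.513031, 1.73055, 0.2197)–(0.689258, 2.12118, 0.2197)  len=1.2642
  (v6,v10,v11) [+-+] → (-0.513031, 1.73055, 0.2197)–(-1.80444, 1.31096, 0.2197)  len=1.3579
  (v7,v12,v8) [++-] → (-1.2185, 0.99082, 0.2197)–(0.5038, 1.5504, 0.2197)  len=1.8109
  (v8,v12,v13) [-+-] → (-1.2185, 0.99082, 0.2197)–(-1.3189, 0.9582, 0.2197)  len=0.1056
  (v10,v15,v11) [--+] → (-1.80444, 0.0468482, 0.2197)–(-1.80444, 1.31096, 0.2197)  len=1.2641
  (v11,v15,v16) [+-+] → (-1.80444, 0.0468482, 0.2197)–(-1.80444, -1.31096, 0.2197)  len=1.3578
  (v12,v17,v13) [++-] → (-1.3189, -0.852639, 0.2197)–(-1.3189, 0.9582, 0.2197)  len=1.8108
  (v13,v17,v18) [-+-] → (-1.3189, -0.852639, 0.2197)–(-1.3189, -0.9582, 0.2197)  len=0.1056
  (v15,v20,v16) [--+] → (-0.602153, -1.70158, 0.2197)–(-1.80444, -1.31096, 0.2197)  len=1.2642
  (v16,v20,v21) [+-+] → (-0.602153, -1.70158, 0.2197)–(0.689258, -2.12118, 0.2197)  len=1.3579
  (v17,v22,v18) [++-] → (0.4034, -1.51778, 0.2197)–(-1.3189, -0.9582, 0.2197)  len=1.8109
  (v18,v22,v23) [-+-] → (0.4034, -1.51778, 0.2197)–(0.5038, -1.5504, 0.2197)  len=0.1056
  (v20,v0,v21) [--+] → (1.43226, -1.0985, 0.2197)–(0.689258, -2.12118, 0.2197)  len=1.2641
  (v21,v0,v1) [+-+] → (1.43226, -1.0985, 0.2197)–(2.23037, 0, 0.2197)  len=1.3578
  (v22,v2,v23) [++-] → (1.56815, -0.0854007, 0.2197)–(0.5038, -1.5504, 0.2197)  len=1.8108
  (v23,v2,v3) [-+-] → (1.56815, -0.0854007, 0.2197)–(1.6302, 0, 0.2197)  len=0.1056

Chained into 2 loop(s):
  loop 1: 10 segments, perimeter = 13.1098
  loop 2: 10 segments, perimeter = 9.5821
Total perimeter = 22.692

loops=2 perimeter=22.692
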